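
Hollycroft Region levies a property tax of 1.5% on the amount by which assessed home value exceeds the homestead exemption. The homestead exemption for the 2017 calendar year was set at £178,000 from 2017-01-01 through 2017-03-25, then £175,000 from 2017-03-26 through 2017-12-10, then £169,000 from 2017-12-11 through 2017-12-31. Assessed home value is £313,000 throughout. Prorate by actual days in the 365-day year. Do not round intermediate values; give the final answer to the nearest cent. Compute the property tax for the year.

£2,064.82

2017-01-01 to 2017-03-25: 84 days, exemption £178,000 → (£313,000 − £178,000) × 1.5% × 84/365 = £466.0274
2017-03-26 to 2017-12-10: 260 days, exemption £175,000 → (£313,000 − £175,000) × 1.5% × 260/365 = £1,474.5205
2017-12-11 to 2017-12-31: 21 days, exemption £169,000 → (£313,000 − £169,000) × 1.5% × 21/365 = £124.2740
Total = £2,064.8219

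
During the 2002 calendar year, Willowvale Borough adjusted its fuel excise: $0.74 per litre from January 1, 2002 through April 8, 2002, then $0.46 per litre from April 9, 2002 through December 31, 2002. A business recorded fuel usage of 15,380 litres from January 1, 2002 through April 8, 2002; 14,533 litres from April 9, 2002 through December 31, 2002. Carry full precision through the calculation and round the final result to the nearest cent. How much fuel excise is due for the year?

January 1 – April 8, 2002: 15,380 litres at $0.74/litre → $11,381.20
April 9 – December 31, 2002: 14,533 litres at $0.46/litre → $6,685.18

$18,066.38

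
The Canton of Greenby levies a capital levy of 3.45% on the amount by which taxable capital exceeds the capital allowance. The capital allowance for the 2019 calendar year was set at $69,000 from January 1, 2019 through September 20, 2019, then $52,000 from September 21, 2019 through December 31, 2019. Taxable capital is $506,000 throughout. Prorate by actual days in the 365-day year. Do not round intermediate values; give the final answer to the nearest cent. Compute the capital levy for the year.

$15,240.40

January 1 – September 20, 2019: 263 days, exemption $69,000 → ($506,000 − $69,000) × 3.45% × 263/365 = $10,863.3411
September 21 – December 31, 2019: 102 days, exemption $52,000 → ($506,000 − $52,000) × 3.45% × 102/365 = $4,377.0575
Total = $15,240.3986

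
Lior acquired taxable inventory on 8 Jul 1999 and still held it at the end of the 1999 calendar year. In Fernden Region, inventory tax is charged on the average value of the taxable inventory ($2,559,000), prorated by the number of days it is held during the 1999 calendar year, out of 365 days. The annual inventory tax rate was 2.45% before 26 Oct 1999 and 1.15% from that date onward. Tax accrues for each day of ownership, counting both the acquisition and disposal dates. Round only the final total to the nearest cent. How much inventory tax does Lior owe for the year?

8 Jul – 25 Oct 1999: 110 days at 2.45% → $2,559,000 × 2.45% × 110/365 = $18,894.5342
26 Oct – 31 Dec 1999: 67 days at 1.15% → $2,559,000 × 1.15% × 67/365 = $5,401.9438
Total = $24,296.4781

$24,296.48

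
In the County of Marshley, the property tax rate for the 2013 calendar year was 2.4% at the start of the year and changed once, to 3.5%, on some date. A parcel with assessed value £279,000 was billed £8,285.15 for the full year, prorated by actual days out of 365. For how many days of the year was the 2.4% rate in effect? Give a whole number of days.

176 days

Let d = days at the first rate; then 365 − d days at the second rate.
£279,000 × [2.4%·d + 3.5%·(365−d)] / 365 = £8,285.15
Solving gives d = 176, so the new rate took effect on 26 Jun 2013.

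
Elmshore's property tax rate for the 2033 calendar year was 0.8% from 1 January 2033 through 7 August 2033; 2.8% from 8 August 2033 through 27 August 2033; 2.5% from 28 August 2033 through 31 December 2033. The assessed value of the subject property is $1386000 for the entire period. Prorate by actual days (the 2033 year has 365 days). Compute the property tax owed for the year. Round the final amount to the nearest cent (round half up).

1 January – 7 August 2033: 219 days at 0.8% → $1386000 × 0.8% × 219/365 = $6652.8000
8 August – 27 August 2033: 20 days at 2.8% → $1386000 × 2.8% × 20/365 = $2126.4658
28 August – 31 December 2033: 126 days at 2.5% → $1386000 × 2.5% × 126/365 = $11961.3699
Total = $20740.6356

$20740.64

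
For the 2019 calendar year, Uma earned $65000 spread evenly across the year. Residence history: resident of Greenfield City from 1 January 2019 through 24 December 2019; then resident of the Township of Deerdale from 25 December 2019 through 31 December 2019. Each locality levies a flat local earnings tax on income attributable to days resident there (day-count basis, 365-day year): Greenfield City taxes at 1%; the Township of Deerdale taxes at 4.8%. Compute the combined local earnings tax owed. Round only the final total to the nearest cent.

Greenfield City, 1 January – 24 December 2019: 358 days → $65000 × 1% × 358/365 = $637.5342
The Township of Deerdale, 25 December – 31 December 2019: 7 days → $65000 × 4.8% × 7/365 = $59.8356
Total = $697.3699

$697.37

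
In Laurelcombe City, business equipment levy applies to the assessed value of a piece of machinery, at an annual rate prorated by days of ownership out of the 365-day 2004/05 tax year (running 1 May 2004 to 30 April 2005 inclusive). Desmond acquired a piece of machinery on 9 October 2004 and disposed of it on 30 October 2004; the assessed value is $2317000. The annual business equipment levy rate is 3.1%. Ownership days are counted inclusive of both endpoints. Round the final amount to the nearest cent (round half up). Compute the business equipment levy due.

Days held (9 October – 30 October 2004): 22 out of 365
Tax = $2317000 × 3.1% × 22/365 = $4329.2986

$4329.30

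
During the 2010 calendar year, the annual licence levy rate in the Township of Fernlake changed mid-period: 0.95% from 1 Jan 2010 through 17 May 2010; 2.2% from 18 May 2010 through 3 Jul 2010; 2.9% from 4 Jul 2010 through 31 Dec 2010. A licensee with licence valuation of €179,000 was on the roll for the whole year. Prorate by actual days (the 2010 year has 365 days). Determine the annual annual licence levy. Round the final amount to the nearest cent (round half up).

1 Jan – 17 May 2010: 137 days at 0.95% → €179,000 × 0.95% × 137/365 = €638.2699
18 May – 3 Jul 2010: 47 days at 2.2% → €179,000 × 2.2% × 47/365 = €507.0849
4 Jul – 31 Dec 2010: 181 days at 2.9% → €179,000 × 2.9% × 181/365 = €2,574.1671
Total = €3,719.5219

€3,719.52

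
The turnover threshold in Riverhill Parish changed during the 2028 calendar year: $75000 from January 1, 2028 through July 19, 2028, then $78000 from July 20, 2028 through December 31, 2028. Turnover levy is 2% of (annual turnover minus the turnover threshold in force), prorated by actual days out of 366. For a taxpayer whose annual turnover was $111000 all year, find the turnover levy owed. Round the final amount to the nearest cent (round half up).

$692.95

January 1 – July 19, 2028: 201 days, exemption $75000 → ($111000 − $75000) × 2% × 201/366 = $395.4098
July 20 – December 31, 2028: 165 days, exemption $78000 → ($111000 − $78000) × 2% × 165/366 = $297.5410
Total = $692.9508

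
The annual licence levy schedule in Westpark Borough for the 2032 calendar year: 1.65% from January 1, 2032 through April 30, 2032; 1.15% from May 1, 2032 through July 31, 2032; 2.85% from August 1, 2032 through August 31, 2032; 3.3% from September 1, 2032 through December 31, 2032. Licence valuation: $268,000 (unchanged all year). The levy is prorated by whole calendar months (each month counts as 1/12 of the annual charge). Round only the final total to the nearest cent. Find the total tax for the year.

$5,829.00

January 1 – April 30, 2032: 4 months at 1.65% → $268,000 × 1.65% × 4/12 = $1,474.0000
May 1 – July 31, 2032: 3 months at 1.15% → $268,000 × 1.15% × 3/12 = $770.5000
August 1 – August 31, 2032: 1 month at 2.85% → $268,000 × 2.85% × 1/12 = $636.5000
September 1 – December 31, 2032: 4 months at 3.3% → $268,000 × 3.3% × 4/12 = $2,948.0000
Total = $5,829.0000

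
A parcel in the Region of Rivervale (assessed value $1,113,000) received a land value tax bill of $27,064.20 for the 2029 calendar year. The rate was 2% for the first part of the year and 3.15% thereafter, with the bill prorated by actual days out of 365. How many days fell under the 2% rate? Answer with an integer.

Let d = days at the first rate; then 365 − d days at the second rate.
$1,113,000 × [2%·d + 3.15%·(365−d)] / 365 = $27,064.20
Solving gives d = 228, so the new rate took effect on August 17, 2029.

228 days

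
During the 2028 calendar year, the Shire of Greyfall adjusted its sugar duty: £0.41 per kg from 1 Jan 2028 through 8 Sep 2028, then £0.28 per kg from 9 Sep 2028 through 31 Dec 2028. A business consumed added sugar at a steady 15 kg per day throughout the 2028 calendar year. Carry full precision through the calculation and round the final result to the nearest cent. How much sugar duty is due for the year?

1 Jan – 8 Sep 2028: 252 days × 15 kg/day = 3,780 kg at £0.41/kg → £1,549.80
9 Sep – 31 Dec 2028: 114 days × 15 kg/day = 1,710 kg at £0.28/kg → £478.80

£2,028.60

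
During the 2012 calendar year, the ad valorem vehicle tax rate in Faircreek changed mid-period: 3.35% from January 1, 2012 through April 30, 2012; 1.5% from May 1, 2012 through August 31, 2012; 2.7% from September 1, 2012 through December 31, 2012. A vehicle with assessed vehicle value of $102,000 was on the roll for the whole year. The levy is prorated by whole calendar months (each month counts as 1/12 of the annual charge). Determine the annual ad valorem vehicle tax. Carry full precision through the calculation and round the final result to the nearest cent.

$2,567.00

January 1 – April 30, 2012: 4 months at 3.35% → $102,000 × 3.35% × 4/12 = $1,139.0000
May 1 – August 31, 2012: 4 months at 1.5% → $102,000 × 1.5% × 4/12 = $510.0000
September 1 – December 31, 2012: 4 months at 2.7% → $102,000 × 2.7% × 4/12 = $918.0000
Total = $2,567.0000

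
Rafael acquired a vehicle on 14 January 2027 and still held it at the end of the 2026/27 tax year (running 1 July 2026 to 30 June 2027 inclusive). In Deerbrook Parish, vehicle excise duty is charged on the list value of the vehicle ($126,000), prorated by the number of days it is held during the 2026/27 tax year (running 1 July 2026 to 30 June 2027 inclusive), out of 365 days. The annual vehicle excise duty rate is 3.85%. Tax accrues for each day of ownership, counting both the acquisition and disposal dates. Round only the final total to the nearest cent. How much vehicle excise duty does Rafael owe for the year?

Days held (14 January – 30 June 2027): 168 out of 365
Tax = $126,000 × 3.85% × 168/365 = $2,232.7890

$2,232.79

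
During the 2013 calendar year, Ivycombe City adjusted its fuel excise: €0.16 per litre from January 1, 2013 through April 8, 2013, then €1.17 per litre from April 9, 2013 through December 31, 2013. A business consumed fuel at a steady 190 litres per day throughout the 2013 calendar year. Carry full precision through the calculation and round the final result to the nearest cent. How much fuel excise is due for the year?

€62333.30

January 1 – April 8, 2013: 98 days × 190 litres/day = 18,620 litres at €0.16/litre → €2979.20
April 9 – December 31, 2013: 267 days × 190 litres/day = 50,730 litres at €1.17/litre → €59354.10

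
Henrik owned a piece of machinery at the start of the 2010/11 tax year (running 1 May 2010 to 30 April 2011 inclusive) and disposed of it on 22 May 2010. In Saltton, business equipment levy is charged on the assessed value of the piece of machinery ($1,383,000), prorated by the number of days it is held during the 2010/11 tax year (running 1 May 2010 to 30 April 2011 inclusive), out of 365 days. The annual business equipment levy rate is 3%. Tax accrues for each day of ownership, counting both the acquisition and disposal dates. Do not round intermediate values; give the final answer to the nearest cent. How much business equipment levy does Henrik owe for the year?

Days held (1 May – 22 May 2010): 22 out of 365
Tax = $1,383,000 × 3% × 22/365 = $2,500.7671

$2,500.77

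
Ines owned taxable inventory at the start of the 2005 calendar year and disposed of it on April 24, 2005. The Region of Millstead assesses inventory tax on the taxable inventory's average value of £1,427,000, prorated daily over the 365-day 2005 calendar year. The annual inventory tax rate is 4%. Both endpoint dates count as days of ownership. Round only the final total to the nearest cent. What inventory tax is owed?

£17,827.73

Days held (January 1 – April 24, 2005): 114 out of 365
Tax = £1,427,000 × 4% × 114/365 = £17,827.7260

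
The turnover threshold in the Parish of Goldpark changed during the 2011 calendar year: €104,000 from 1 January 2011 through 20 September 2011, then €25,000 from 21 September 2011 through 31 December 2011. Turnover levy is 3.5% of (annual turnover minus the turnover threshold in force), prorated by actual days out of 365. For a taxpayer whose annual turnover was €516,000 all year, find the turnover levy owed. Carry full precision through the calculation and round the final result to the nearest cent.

1 January – 20 September 2011: 263 days, exemption €104,000 → (€516,000 − €104,000) × 3.5% × 263/365 = €10,390.3014
21 September – 31 December 2011: 102 days, exemption €25,000 → (€516,000 − €25,000) × 3.5% × 102/365 = €4,802.3836
Total = €15,192.6849

€15,192.68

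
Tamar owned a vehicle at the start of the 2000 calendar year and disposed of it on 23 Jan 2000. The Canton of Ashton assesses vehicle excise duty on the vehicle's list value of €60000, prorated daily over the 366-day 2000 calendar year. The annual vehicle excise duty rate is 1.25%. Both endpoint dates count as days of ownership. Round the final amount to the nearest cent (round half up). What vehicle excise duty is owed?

€47.13

Days held (1 Jan – 23 Jan 2000): 23 out of 366
Tax = €60000 × 1.25% × 23/366 = €47.1311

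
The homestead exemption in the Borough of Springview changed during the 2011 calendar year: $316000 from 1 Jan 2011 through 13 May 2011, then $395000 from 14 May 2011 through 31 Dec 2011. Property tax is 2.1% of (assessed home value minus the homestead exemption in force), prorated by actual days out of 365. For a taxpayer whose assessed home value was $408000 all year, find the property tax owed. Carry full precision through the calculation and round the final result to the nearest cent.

$877.51

1 Jan – 13 May 2011: 133 days, exemption $316000 → ($408000 − $316000) × 2.1% × 133/365 = $703.9890
14 May – 31 Dec 2011: 232 days, exemption $395000 → ($408000 − $395000) × 2.1% × 232/365 = $173.5233
Total = $877.5123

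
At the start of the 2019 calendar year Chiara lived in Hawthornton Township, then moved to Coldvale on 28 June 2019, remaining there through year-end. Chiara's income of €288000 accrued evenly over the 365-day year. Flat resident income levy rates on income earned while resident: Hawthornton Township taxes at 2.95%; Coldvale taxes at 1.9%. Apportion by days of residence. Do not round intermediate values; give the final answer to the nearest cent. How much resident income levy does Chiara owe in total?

€6946.72

Hawthornton Township, 1 January – 27 June 2019: 178 days → €288000 × 2.95% × 178/365 = €4143.2548
Coldvale, 28 June – 31 December 2019: 187 days → €288000 × 1.9% × 187/365 = €2803.4630
Total = €6946.7178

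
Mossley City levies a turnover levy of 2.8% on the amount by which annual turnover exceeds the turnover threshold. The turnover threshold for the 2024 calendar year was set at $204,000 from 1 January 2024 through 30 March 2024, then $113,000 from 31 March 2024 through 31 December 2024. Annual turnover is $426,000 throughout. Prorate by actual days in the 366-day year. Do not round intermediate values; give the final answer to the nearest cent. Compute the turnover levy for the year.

1 January – 30 March 2024: 90 days, exemption $204,000 → ($426,000 − $204,000) × 2.8% × 90/366 = $1,528.5246
31 March – 31 December 2024: 276 days, exemption $113,000 → ($426,000 − $113,000) × 2.8% × 276/366 = $6,608.9180
Total = $8,137.4426

$8,137.44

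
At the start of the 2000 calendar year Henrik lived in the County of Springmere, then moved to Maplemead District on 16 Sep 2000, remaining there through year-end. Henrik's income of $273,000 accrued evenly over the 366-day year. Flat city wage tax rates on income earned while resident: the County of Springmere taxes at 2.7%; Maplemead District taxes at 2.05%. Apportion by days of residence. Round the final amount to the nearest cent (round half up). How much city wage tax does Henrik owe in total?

The County of Springmere, 1 Jan – 15 Sep 2000: 259 days → $273,000 × 2.7% × 259/366 = $5,216.0902
Maplemead District, 16 Sep – 31 Dec 2000: 107 days → $273,000 × 2.05% × 107/366 = $1,636.1352
Total = $6,852.2254

$6,852.23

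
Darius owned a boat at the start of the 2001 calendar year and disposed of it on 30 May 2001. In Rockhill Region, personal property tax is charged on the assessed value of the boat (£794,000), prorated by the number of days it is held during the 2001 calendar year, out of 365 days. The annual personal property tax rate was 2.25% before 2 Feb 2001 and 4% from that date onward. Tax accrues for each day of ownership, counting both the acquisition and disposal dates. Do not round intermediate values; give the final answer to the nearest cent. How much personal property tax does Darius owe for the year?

£11,833.86

1 Jan – 1 Feb 2001: 32 days at 2.25% → £794,000 × 2.25% × 32/365 = £1,566.2466
2 Feb – 30 May 2001: 118 days at 4% → £794,000 × 4% × 118/365 = £10,267.6164
Total = £11,833.8630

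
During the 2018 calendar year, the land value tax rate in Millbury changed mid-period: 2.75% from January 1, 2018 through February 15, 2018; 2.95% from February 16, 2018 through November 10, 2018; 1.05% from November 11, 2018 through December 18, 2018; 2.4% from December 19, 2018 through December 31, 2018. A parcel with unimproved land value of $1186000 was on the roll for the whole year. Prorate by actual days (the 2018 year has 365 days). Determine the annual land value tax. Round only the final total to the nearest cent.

January 1 – February 15, 2018: 46 days at 2.75% → $1186000 × 2.75% × 46/365 = $4110.3836
February 16 – November 10, 2018: 268 days at 2.95% → $1186000 × 2.95% × 268/365 = $25689.0849
November 11 – December 18, 2018: 38 days at 1.05% → $1186000 × 1.05% × 38/365 = $1296.4767
December 19 – December 31, 2018: 13 days at 2.4% → $1186000 × 2.4% × 13/365 = $1013.7863
Total = $32109.7315

$32109.73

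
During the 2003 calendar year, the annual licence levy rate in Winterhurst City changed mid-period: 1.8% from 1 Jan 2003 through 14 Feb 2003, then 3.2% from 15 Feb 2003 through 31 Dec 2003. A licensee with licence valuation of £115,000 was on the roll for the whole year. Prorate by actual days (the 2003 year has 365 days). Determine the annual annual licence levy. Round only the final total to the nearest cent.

1 Jan – 14 Feb 2003: 45 days at 1.8% → £115,000 × 1.8% × 45/365 = £255.2055
15 Feb – 31 Dec 2003: 320 days at 3.2% → £115,000 × 3.2% × 320/365 = £3,226.3014
Total = £3,481.5068

£3,481.51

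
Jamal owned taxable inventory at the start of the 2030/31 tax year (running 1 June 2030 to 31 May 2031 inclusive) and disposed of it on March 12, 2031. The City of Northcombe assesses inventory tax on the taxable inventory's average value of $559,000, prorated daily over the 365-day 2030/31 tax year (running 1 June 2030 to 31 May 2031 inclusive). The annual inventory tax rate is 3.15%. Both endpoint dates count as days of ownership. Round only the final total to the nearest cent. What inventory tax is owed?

Days held (June 1, 2030 – March 12, 2031): 285 out of 365
Tax = $559,000 × 3.15% × 285/365 = $13,749.1027

$13,749.10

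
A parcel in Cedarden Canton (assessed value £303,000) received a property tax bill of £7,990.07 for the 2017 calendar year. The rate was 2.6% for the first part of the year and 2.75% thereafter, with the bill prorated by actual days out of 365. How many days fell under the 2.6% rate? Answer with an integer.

Let d = days at the first rate; then 365 − d days at the second rate.
£303,000 × [2.6%·d + 2.75%·(365−d)] / 365 = £7,990.07
Solving gives d = 275, so the new rate took effect on 3 October 2017.

275 days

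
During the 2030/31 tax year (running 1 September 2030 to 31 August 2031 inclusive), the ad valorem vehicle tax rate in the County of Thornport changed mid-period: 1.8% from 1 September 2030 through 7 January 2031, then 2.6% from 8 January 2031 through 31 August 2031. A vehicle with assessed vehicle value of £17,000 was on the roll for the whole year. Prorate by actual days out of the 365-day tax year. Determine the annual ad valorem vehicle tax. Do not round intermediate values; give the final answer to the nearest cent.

£393.93

1 September 2030 – 7 January 2031: 129 days at 1.8% → £17,000 × 1.8% × 129/365 = £108.1479
8 January – 31 August 2031: 236 days at 2.6% → £17,000 × 2.6% × 236/365 = £285.7863
Total = £393.9342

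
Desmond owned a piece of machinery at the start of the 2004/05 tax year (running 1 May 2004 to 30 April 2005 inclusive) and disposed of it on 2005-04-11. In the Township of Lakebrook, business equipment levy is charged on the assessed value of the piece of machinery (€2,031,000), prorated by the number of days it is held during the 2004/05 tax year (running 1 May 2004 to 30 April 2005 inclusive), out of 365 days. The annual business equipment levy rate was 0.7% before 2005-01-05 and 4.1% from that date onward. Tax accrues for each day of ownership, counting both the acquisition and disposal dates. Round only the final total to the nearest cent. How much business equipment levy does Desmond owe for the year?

€31,828.27

2004-05-01 to 2005-01-04: 249 days at 0.7% → €2,031,000 × 0.7% × 249/365 = €9,698.7205
2005-01-05 to 2005-04-11: 97 days at 4.1% → €2,031,000 × 4.1% × 97/365 = €22,129.5534
Total = €31,828.2740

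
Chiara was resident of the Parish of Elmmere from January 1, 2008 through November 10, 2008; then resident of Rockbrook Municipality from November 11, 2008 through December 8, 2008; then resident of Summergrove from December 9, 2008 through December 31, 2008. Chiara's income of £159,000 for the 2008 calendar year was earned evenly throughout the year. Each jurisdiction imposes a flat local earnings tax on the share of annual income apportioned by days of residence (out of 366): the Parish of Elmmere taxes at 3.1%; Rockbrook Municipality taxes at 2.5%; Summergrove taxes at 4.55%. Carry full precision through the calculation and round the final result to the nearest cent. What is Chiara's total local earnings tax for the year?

£5,000.90

The Parish of Elmmere, January 1 – November 10, 2008: 315 days → £159,000 × 3.1% × 315/366 = £4,242.1721
Rockbrook Municipality, November 11 – December 8, 2008: 28 days → £159,000 × 2.5% × 28/366 = £304.0984
Summergrove, December 9 – December 31, 2008: 23 days → £159,000 × 4.55% × 23/366 = £454.6270
Total = £5,000.8975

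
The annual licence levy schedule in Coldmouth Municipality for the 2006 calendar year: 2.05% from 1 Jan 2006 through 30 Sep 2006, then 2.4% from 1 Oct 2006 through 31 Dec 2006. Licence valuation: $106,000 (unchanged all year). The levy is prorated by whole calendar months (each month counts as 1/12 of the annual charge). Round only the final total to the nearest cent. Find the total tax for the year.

$2,265.75

1 Jan – 30 Sep 2006: 9 months at 2.05% → $106,000 × 2.05% × 9/12 = $1,629.7500
1 Oct – 31 Dec 2006: 3 months at 2.4% → $106,000 × 2.4% × 3/12 = $636.0000
Total = $2,265.7500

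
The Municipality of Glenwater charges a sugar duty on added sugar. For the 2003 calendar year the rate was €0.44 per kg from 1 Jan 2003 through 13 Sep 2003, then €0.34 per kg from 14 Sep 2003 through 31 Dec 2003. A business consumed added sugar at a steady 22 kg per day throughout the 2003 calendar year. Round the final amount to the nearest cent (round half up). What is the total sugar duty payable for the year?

€3293.40

1 Jan – 13 Sep 2003: 256 days × 22 kg/day = 5,632 kg at €0.44/kg → €2478.08
14 Sep – 31 Dec 2003: 109 days × 22 kg/day = 2,398 kg at €0.34/kg → €815.32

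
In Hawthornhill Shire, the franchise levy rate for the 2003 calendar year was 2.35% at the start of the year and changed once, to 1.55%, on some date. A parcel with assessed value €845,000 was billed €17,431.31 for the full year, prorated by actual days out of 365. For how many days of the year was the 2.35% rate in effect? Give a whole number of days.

234 days

Let d = days at the first rate; then 365 − d days at the second rate.
€845,000 × [2.35%·d + 1.55%·(365−d)] / 365 = €17,431.31
Solving gives d = 234, so the new rate took effect on 23 Aug 2003.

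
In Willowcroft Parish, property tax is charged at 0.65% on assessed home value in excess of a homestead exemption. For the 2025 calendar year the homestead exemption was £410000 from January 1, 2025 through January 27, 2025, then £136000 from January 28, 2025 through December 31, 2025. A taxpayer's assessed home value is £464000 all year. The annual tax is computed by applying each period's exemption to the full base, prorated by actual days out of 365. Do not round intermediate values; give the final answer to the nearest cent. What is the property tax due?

January 1 – January 27, 2025: 27 days, exemption £410000 → (£464000 − £410000) × 0.65% × 27/365 = £25.9644
January 28 – December 31, 2025: 338 days, exemption £136000 → (£464000 − £136000) × 0.65% × 338/365 = £1974.2904
Total = £2000.2548

£2000.25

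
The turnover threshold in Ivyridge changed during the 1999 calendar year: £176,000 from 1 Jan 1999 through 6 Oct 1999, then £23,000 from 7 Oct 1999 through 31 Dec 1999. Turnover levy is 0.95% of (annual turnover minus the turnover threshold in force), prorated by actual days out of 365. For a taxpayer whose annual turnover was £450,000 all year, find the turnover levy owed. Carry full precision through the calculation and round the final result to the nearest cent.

1 Jan – 6 Oct 1999: 279 days, exemption £176,000 → (£450,000 − £176,000) × 0.95% × 279/365 = £1,989.6904
7 Oct – 31 Dec 1999: 86 days, exemption £23,000 → (£450,000 − £23,000) × 0.95% × 86/365 = £955.7781
Total = £2,945.4685

£2,945.47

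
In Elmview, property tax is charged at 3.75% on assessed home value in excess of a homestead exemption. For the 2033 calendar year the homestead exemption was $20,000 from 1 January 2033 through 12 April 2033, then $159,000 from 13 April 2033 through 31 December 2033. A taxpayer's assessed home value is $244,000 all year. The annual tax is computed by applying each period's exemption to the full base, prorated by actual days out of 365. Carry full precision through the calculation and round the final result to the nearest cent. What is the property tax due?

$4,644.14

1 January – 12 April 2033: 102 days, exemption $20,000 → ($244,000 − $20,000) × 3.75% × 102/365 = $2,347.3973
13 April – 31 December 2033: 263 days, exemption $159,000 → ($244,000 − $159,000) × 3.75% × 263/365 = $2,296.7466
Total = $4,644.1438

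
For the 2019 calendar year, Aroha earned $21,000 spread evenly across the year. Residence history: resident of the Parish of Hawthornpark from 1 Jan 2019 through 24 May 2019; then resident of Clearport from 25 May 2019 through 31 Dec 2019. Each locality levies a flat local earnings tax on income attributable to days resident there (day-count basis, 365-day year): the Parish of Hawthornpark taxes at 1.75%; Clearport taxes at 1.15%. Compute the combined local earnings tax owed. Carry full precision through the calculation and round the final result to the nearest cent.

The Parish of Hawthornpark, 1 Jan – 24 May 2019: 144 days → $21,000 × 1.75% × 144/365 = $144.9863
Clearport, 25 May – 31 Dec 2019: 221 days → $21,000 × 1.15% × 221/365 = $146.2233
Total = $291.2096

$291.21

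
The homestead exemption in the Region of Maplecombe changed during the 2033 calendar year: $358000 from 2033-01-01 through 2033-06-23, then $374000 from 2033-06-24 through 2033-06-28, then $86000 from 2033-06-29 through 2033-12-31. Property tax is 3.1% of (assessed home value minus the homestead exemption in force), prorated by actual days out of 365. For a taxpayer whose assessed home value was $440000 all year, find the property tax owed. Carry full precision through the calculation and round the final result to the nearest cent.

$6832.06

2033-01-01 to 2033-06-23: 174 days, exemption $358000 → ($440000 − $358000) × 3.1% × 174/365 = $1211.8027
2033-06-24 to 2033-06-28: 5 days, exemption $374000 → ($440000 − $374000) × 3.1% × 5/365 = $28.0274
2033-06-29 to 2033-12-31: 186 days, exemption $86000 → ($440000 − $86000) × 3.1% × 186/365 = $5592.2301
Total = $6832.0603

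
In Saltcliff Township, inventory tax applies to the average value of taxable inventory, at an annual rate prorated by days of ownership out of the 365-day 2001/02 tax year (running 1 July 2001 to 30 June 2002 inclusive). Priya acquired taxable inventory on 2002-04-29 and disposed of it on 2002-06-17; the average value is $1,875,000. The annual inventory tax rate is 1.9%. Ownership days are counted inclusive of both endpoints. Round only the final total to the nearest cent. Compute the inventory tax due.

Days held (2002-04-29 to 2002-06-17): 50 out of 365
Tax = $1,875,000 × 1.9% × 50/365 = $4,880.1370

$4,880.14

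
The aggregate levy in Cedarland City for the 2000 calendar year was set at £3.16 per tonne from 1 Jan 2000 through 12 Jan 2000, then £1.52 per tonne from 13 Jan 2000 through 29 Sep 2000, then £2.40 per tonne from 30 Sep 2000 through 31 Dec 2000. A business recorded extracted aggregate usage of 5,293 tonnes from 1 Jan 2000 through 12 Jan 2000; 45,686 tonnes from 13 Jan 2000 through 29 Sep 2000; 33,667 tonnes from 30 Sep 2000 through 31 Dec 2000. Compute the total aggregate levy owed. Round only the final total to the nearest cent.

£166,969.40

1 Jan – 12 Jan 2000: 5,293 tonnes at £3.16/tonne → £16,725.88
13 Jan – 29 Sep 2000: 45,686 tonnes at £1.52/tonne → £69,442.72
30 Sep – 31 Dec 2000: 33,667 tonnes at £2.40/tonne → £80,800.80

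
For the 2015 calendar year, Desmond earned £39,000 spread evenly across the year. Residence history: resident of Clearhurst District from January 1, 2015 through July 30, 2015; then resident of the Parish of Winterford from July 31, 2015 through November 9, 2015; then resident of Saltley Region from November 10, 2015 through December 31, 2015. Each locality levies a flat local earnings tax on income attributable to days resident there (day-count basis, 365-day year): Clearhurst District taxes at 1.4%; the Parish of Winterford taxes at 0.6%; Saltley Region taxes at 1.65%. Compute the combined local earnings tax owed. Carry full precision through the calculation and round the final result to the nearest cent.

£472.70

Clearhurst District, January 1 – July 30, 2015: 211 days → £39,000 × 1.4% × 211/365 = £315.6329
The Parish of Winterford, July 31 – November 9, 2015: 102 days → £39,000 × 0.6% × 102/365 = £65.3918
Saltley Region, November 10 – December 31, 2015: 52 days → £39,000 × 1.65% × 52/365 = £91.6767
Total = £472.7014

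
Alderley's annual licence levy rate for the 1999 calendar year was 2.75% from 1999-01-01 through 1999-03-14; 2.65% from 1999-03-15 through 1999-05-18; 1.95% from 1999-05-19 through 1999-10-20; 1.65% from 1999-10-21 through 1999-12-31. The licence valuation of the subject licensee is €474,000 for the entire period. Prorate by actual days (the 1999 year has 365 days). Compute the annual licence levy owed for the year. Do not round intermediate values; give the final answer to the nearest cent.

€10,311.77

1999-01-01 to 1999-03-14: 73 days at 2.75% → €474,000 × 2.75% × 73/365 = €2,607.0000
1999-03-15 to 1999-05-18: 65 days at 2.65% → €474,000 × 2.65% × 65/365 = €2,236.8904
1999-05-19 to 1999-10-20: 155 days at 1.95% → €474,000 × 1.95% × 155/365 = €3,925.1096
1999-10-21 to 1999-12-31: 72 days at 1.65% → €474,000 × 1.65% × 72/365 = €1,542.7726
Total = €10,311.7726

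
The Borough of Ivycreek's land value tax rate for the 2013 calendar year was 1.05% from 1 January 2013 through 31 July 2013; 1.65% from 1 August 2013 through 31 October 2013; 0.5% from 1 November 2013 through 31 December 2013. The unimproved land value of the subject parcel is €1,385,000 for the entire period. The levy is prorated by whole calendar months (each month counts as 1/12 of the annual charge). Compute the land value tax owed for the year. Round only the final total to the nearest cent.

€15,350.42

1 January – 31 July 2013: 7 months at 1.05% → €1,385,000 × 1.05% × 7/12 = €8,483.1250
1 August – 31 October 2013: 3 months at 1.65% → €1,385,000 × 1.65% × 3/12 = €5,713.1250
1 November – 31 December 2013: 2 months at 0.5% → €1,385,000 × 0.5% × 2/12 = €1,154.1667
Total = €15,350.4167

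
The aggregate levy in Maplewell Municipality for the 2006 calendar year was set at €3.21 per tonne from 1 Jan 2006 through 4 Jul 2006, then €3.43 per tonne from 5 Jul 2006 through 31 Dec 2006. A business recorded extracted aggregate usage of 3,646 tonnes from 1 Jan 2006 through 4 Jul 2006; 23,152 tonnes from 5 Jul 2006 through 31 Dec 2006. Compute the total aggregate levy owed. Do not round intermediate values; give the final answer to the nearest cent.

€91,115.02

1 Jan – 4 Jul 2006: 3,646 tonnes at €3.21/tonne → €11,703.66
5 Jul – 31 Dec 2006: 23,152 tonnes at €3.43/tonne → €79,411.36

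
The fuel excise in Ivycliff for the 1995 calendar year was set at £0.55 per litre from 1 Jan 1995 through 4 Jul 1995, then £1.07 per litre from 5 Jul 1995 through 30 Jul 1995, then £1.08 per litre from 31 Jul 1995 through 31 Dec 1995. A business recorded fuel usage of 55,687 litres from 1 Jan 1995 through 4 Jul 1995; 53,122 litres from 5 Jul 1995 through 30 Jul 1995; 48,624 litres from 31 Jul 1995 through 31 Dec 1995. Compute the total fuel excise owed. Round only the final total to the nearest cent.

£139,982.31

1 Jan – 4 Jul 1995: 55,687 litres at £0.55/litre → £30,627.85
5 Jul – 30 Jul 1995: 53,122 litres at £1.07/litre → £56,840.54
31 Jul – 31 Dec 1995: 48,624 litres at £1.08/litre → £52,513.92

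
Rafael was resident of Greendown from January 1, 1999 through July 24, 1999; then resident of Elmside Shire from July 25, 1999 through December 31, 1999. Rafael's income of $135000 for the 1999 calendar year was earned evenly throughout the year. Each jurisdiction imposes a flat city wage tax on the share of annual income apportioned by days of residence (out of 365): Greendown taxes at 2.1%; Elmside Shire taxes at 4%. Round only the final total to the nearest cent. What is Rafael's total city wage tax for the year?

Greendown, January 1 – July 24, 1999: 205 days → $135000 × 2.1% × 205/365 = $1592.2603
Elmside Shire, July 25 – December 31, 1999: 160 days → $135000 × 4% × 160/365 = $2367.1233
Total = $3959.3836

$3959.38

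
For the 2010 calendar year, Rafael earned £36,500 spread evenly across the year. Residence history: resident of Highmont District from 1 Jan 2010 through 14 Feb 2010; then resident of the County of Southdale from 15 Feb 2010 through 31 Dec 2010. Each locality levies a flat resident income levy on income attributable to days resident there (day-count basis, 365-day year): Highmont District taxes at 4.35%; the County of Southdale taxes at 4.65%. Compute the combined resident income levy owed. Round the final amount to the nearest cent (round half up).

Highmont District, 1 Jan – 14 Feb 2010: 45 days → £36,500 × 4.35% × 45/365 = £195.7500
The County of Southdale, 15 Feb – 31 Dec 2010: 320 days → £36,500 × 4.65% × 320/365 = £1,488.0000
Total = £1,683.7500

£1,683.75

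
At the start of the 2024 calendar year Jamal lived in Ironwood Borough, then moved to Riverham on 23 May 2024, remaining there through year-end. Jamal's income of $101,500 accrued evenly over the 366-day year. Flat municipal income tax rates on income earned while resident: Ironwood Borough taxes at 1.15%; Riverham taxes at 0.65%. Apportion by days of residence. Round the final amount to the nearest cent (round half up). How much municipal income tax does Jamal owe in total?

Ironwood Borough, 1 January – 22 May 2024: 143 days → $101,500 × 1.15% × 143/366 = $456.0567
Riverham, 23 May – 31 December 2024: 223 days → $101,500 × 0.65% × 223/366 = $401.9788
Total = $858.0355

$858.04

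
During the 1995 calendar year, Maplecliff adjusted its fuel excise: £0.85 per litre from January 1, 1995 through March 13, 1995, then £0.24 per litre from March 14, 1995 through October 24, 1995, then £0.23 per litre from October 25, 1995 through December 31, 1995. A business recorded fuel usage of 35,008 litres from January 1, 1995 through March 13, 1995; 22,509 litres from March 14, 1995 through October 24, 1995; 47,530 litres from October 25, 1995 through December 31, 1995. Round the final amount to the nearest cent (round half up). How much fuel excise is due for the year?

January 1 – March 13, 1995: 35,008 litres at £0.85/litre → £29756.80
March 14 – October 24, 1995: 22,509 litres at £0.24/litre → £5402.16
October 25 – December 31, 1995: 47,530 litres at £0.23/litre → £10931.90

£46090.86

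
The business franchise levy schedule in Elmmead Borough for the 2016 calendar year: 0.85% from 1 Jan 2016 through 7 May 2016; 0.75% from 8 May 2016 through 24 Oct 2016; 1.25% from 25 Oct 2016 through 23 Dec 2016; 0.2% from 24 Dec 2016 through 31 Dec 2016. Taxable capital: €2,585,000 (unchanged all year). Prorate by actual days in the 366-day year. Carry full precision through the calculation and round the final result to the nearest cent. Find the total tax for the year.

€22,099.63

1 Jan – 7 May 2016: 128 days at 0.85% → €2,585,000 × 0.85% × 128/366 = €7,684.3716
8 May – 24 Oct 2016: 170 days at 0.75% → €2,585,000 × 0.75% × 170/366 = €9,005.1230
25 Oct – 23 Dec 2016: 60 days at 1.25% → €2,585,000 × 1.25% × 60/366 = €5,297.1311
24 Dec – 31 Dec 2016: 8 days at 0.2% → €2,585,000 × 0.2% × 8/366 = €113.0055
Total = €22,099.6311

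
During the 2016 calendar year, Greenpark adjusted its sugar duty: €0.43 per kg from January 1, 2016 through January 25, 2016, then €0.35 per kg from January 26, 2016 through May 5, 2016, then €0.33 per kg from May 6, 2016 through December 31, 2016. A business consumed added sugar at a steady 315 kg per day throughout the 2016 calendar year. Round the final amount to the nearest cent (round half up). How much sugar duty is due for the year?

January 1 – January 25, 2016: 25 days × 315 kg/day = 7,875 kg at €0.43/kg → €3,386.25
January 26 – May 5, 2016: 101 days × 315 kg/day = 31,815 kg at €0.35/kg → €11,135.25
May 6 – December 31, 2016: 240 days × 315 kg/day = 75,600 kg at €0.33/kg → €24,948.00

€39,469.50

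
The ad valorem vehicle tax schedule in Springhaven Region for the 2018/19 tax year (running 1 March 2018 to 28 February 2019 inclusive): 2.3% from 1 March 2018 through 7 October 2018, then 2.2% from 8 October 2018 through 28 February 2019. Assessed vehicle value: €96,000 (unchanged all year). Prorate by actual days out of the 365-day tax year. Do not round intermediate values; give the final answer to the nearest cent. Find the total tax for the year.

€2,170.13

1 March – 7 October 2018: 221 days at 2.3% → €96,000 × 2.3% × 221/365 = €1,336.8986
8 October 2018 – 28 February 2019: 144 days at 2.2% → €96,000 × 2.2% × 144/365 = €833.2274
Total = €2,170.1260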